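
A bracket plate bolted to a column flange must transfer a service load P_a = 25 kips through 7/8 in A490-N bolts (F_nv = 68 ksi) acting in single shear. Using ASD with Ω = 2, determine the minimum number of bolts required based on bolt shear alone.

A_b = π·0.875²/4 = 0.6013 in².
Per-bolt allowable strength R_n/Ω = 68 × 0.6013 × 1 / 2 = 20.44 kips.
n ≥ 25 / 20.44 = 1.223 → use 2 bolts.

2 bolts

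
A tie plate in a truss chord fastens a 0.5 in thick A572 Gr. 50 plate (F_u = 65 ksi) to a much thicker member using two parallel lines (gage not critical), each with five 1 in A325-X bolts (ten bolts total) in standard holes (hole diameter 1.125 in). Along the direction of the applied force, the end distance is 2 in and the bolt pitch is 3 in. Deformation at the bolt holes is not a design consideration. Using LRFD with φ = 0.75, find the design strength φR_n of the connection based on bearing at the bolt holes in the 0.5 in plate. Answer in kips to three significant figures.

Per bolt r_n = 1.5 l_c t F_u ≤ 3.0 d t F_u; upper limit = 3.0 × 1 × 0.5 × 65 = 97.5 kips.
Edge bolt: l_c = 2 − 1.125/2 = 1.438 in → 1.5 × 1.438 × 0.5 × 65 = 70.08 → r_n = 70.08 kips.
Interior bolts: l_c = 3 − 1.125 = 1.875 in → 1.5 × 1.875 × 0.5 × 65 = 91.41 → r_n = 91.41 kips.
R_n = 2 × 70.08 + 8 × 91.41 = 871.4 kips.
Design strength φR_n = 0.75 × 871.4 = 654 kips.

654 kips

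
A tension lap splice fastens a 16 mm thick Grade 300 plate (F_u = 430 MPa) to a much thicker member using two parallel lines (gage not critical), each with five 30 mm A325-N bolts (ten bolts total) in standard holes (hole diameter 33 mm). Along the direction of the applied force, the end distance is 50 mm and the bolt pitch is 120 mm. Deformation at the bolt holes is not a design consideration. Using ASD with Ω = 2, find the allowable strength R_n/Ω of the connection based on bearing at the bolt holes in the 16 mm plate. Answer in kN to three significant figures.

2820 kN

Per bolt r_n = 1.5 l_c t F_u ≤ 3.0 d t F_u; upper limit = 3.0 × 30 × 16 × 430 / 1000 = 619.2 kN.
Edge bolt: l_c = 50 − 33/2 = 33.5 mm → 1.5 × 33.5 × 16 × 430 / 1000 = 345.7 → r_n = 345.7 kN.
Interior bolts: l_c = 120 − 33 = 87 mm → 1.5 × 87 × 16 × 430 / 1000 = 897.8 → r_n = 619.2 kN.
R_n = 2 × 345.7 + 8 × 619.2 = 5645 kN.
Allowable strength R_n/Ω = 5645 / 2 = 2820 kN.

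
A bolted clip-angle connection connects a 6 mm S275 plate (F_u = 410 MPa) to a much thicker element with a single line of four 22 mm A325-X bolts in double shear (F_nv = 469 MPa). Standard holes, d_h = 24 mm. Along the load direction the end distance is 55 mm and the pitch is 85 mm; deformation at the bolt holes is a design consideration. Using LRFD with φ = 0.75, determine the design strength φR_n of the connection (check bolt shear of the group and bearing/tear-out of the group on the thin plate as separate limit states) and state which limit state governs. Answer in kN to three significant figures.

387 kN (bearing governs)

Bolt shear: A_b = π·22²/4 = 380.1 mm²; R_n = 469 × 380.1 × 4 × 2 / 1000 = 1426 kN → 0.75 × 1426 = 1070 kN.
Bearing (1.2 l_c t F_u ≤ 2.4 d t F_u): upper limit = 2.4·22·6·410 / 1000 = 129.9 kN.
  Edge l_c = 55 − 24/2 = 43 → r_n = 126.9 kN; interior l_c = 85 − 24 = 61 → r_n = 129.9 kN.
  R_n,bearing = 1·126.9 + 3·129.9 = 516.6 kN → 0.75 × 516.6 = 387 kN.
Bearing governs: 387 kN.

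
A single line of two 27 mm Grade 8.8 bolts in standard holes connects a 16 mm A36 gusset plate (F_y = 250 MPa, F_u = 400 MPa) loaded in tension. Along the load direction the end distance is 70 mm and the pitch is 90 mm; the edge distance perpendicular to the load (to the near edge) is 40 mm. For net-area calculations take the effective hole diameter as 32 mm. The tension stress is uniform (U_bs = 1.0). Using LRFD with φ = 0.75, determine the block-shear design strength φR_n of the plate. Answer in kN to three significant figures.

Shear plane L_v = 70 + 1·90 = 160 mm; A_gv = 160 × 16 = 2560 mm².
A_nv = (160 − 1.5·32) × 16 = 1792 mm².
A_nt = (40 − 0.5·32) × 16 = 384 mm².
0.6 F_u A_nv = 430.1 kN; 0.6 F_y A_gv = 384 kN → shear yielding governs the shear term.
R_n = 384 + 1.0 × 400 × 384 / 1000 = 537.6 kN.
Design strength φR_n = 0.75 × 537.6 = 403 kN.

403 kN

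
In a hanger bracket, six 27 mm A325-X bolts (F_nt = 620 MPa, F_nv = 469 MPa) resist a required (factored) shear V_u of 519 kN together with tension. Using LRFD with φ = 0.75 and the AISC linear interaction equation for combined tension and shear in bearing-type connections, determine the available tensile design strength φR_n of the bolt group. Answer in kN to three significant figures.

A_b = π·27²/4 = 572.6 mm²; f_rv = 519 × 1000 / (6 × 572.6) = 151.1 MPa.
F'_nt = 1.3 F_nt − (F_nt / φF_nv) f_rv = 1.3·620 − (620/(0.75·469))·151.1 = 539.7 MPa, capped at F_nt → F'_nt = 539.7 MPa.
R_n = F'_nt · A_b · n = 539.7 × 572.6 × 6 / 1000 = 1854 kN.
Design strength φR_n = 0.75 × 1854 = 1390 kN.

1390 kN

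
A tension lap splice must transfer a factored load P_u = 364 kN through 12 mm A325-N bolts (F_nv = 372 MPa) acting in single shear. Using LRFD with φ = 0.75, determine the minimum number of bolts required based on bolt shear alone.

A_b = π·12²/4 = 113.1 mm².
Per-bolt design strength φR_n = 0.75 × 372 × 113.1 × 1 / 1000 = 31.55 kN.
n ≥ 364 / 31.55 = 11.54 → use 12 bolts.

12 bolts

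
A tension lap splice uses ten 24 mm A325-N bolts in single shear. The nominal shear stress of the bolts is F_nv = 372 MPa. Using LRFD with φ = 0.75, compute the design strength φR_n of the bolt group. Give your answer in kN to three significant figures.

1260 kN

A_b = π × 24² / 4 = 452.4 mm².
R_n = F_nv · A_b · n · n_s = 372 × 452.4 × 10 × 1 / 1000 = 1683 kN.
Design strength φR_n = 0.75 × 1683 = 1260 kN.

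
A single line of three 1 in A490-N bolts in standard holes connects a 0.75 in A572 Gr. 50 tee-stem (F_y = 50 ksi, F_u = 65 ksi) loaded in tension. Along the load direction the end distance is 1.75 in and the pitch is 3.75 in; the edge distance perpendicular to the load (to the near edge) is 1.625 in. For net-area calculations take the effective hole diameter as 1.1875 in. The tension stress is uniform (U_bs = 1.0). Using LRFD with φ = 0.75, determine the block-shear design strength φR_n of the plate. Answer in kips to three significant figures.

176 kips

Shear plane L_v = 1.75 + 2·3.75 = 9.25 in; A_gv = 9.25 × 0.75 = 6.938 in².
A_nv = (9.25 − 2.5·1.1875) × 0.75 = 4.711 in².
A_nt = (1.625 − 0.5·1.1875) × 0.75 = 0.7734 in².
0.6 F_u A_nv = 183.7 kips; 0.6 F_y A_gv = 208.1 kips → shear rupture governs the shear term.
R_n = 183.7 + 1.0 × 65 × 0.7734 = 234 kips.
Design strength φR_n = 0.75 × 234 = 176 kips.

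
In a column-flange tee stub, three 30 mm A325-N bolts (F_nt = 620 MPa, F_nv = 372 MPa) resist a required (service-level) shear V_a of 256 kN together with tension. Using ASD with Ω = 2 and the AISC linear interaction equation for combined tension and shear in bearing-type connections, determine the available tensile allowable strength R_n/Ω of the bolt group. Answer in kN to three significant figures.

428 kN

A_b = π·30²/4 = 706.9 mm²; f_rv = 256 × 1000 / (3 × 706.9) = 120.7 MPa.
F'_nt = 1.3 F_nt − (Ω F_nt / F_nv) f_rv = 1.3·620 − (2·620/372)·120.7 = 403.6 MPa, capped at F_nt → F'_nt = 403.6 MPa.
R_n = F'_nt · A_b · n = 403.6 × 706.9 × 3 / 1000 = 855.9 kN.
Allowable strength R_n/Ω = 855.9 / 2 = 428 kN.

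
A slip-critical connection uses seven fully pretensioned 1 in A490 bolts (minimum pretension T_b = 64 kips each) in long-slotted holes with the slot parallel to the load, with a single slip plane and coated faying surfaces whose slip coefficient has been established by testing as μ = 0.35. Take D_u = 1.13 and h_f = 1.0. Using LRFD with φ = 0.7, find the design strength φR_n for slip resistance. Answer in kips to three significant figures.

R_n = μ · D_u · h_f · T_b · n_s · n_b = 0.35 × 1.13 × 1.0 × 64 × 1 × 7 = 177.2 kips.
Design strength φR_n = 0.7 × 177.2 = 124 kips.

124 kips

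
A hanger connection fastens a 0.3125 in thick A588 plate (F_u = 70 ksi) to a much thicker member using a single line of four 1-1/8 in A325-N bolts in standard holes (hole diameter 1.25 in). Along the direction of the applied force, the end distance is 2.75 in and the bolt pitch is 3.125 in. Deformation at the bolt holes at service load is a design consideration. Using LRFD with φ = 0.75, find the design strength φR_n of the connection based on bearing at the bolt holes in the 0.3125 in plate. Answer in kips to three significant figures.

Per bolt r_n = 1.2 l_c t F_u ≤ 2.4 d t F_u; upper limit = 2.4 × 1.125 × 0.3125 × 70 = 59.06 kips.
Edge bolt: l_c = 2.75 − 1.25/2 = 2.125 in → 1.2 × 2.125 × 0.3125 × 70 = 55.78 → r_n = 55.78 kips.
Interior bolts: l_c = 3.125 − 1.25 = 1.875 in → 1.2 × 1.875 × 0.3125 × 70 = 49.22 → r_n = 49.22 kips.
R_n = 1 × 55.78 + 3 × 49.22 = 203.4 kips.
Design strength φR_n = 0.75 × 203.4 = 153 kips.

153 kips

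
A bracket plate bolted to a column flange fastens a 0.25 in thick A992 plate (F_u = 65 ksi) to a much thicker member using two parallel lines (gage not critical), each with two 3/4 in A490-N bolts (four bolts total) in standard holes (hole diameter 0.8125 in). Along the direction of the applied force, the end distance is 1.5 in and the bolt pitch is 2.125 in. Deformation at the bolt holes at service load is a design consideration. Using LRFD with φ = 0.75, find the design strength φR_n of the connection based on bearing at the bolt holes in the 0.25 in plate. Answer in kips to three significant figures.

70.4 kips

Per bolt r_n = 1.2 l_c t F_u ≤ 2.4 d t F_u; upper limit = 2.4 × 0.75 × 0.25 × 65 = 29.25 kips.
Edge bolt: l_c = 1.5 − 0.8125/2 = 1.094 in → 1.2 × 1.094 × 0.25 × 65 = 21.33 → r_n = 21.33 kips.
Interior bolts: l_c = 2.125 − 0.8125 = 1.312 in → 1.2 × 1.312 × 0.25 × 65 = 25.59 → r_n = 25.59 kips.
R_n = 2 × 21.33 + 2 × 25.59 = 93.84 kips.
Design strength φR_n = 0.75 × 93.84 = 70.4 kips.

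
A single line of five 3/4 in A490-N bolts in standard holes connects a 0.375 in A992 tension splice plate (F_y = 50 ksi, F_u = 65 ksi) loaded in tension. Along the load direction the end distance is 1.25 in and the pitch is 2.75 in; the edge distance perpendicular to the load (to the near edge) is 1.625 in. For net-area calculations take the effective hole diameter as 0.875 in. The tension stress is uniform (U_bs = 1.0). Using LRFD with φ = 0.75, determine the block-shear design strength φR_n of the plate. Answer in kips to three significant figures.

113 kips

Shear plane L_v = 1.25 + 4·2.75 = 12.25 in; A_gv = 12.25 × 0.375 = 4.594 in².
A_nv = (12.25 − 4.5·0.875) × 0.375 = 3.117 in².
A_nt = (1.625 − 0.5·0.875) × 0.375 = 0.4453 in².
0.6 F_u A_nv = 121.6 kips; 0.6 F_y A_gv = 137.8 kips → shear rupture governs the shear term.
R_n = 121.6 + 1.0 × 65 × 0.4453 = 150.5 kips.
Design strength φR_n = 0.75 × 150.5 = 113 kips.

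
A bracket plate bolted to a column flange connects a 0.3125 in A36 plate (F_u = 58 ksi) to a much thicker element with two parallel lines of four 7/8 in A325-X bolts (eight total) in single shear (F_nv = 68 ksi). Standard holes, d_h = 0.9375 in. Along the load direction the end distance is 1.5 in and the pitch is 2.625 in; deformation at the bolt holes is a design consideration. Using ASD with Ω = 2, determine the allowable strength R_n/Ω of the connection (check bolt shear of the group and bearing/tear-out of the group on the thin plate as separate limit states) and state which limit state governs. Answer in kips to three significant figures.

Bolt shear: A_b = π·0.875²/4 = 0.6013 in²; R_n = 68 × 0.6013 × 8 × 1 = 327.1 kips → 327.1 / 2 = 164 kips.
Bearing (1.2 l_c t F_u ≤ 2.4 d t F_u): upper limit = 2.4·0.875·0.3125·58 = 38.06 kips.
  Edge l_c = 1.5 − 0.9375/2 = 1.031 → r_n = 22.43 kips; interior l_c = 2.625 − 0.9375 = 1.688 → r_n = 36.7 kips.
  R_n,bearing = 2·22.43 + 6·36.7 = 265.1 kips → 265.1 / 2 = 133 kips.
Bearing governs: 133 kips.

133 kips (bearing governs)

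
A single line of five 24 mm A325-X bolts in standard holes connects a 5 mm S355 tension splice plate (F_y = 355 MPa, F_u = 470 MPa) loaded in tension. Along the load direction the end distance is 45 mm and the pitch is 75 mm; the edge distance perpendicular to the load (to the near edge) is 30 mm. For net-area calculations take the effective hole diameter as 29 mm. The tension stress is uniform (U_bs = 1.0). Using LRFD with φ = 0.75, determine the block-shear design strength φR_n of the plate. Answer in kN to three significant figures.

254 kN

Shear plane L_v = 45 + 4·75 = 345 mm; A_gv = 345 × 5 = 1725 mm².
A_nv = (345 − 4.5·29) × 5 = 1072 mm².
A_nt = (30 − 0.5·29) × 5 = 77.5 mm².
0.6 F_u A_nv = 302.4 kN; 0.6 F_y A_gv = 367.4 kN → shear rupture governs the shear term.
R_n = 302.4 + 1.0 × 470 × 77.5 / 1000 = 338.9 kN.
Design strength φR_n = 0.75 × 338.9 = 254 kN.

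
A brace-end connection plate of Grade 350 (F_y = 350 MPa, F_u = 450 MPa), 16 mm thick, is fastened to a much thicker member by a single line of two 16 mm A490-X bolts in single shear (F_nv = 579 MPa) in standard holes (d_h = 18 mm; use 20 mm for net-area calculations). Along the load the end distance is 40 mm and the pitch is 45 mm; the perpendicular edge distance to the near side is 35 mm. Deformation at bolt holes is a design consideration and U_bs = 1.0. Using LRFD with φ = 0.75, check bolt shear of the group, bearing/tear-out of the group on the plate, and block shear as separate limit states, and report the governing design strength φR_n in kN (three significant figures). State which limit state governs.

Bolt shear: A_b = π·16²/4 = 201.1 mm²; R_n = 579 × 201.1 × 2 × 1 / 1000 = 232.8 kN → 0.75 × 232.8 = 175 kN.
Bearing: edge l_c = 31, r_n = 267.8 kN; interior l_c = 27, r_n = 233.3 kN; R_n = 267.8 + 1·233.3 = 501.1 kN → 376 kN.
Block shear: A_gv = 1360, A_nv = 880, A_nt = 400 mm²; R_n = min(0.6F_uA_nv, 0.6F_yA_gv) + U_bs·F_u·A_nt = 417.6 kN → 313 kN.
Bolt shear governs: 175 kN.

175 kN (bolt shear governs)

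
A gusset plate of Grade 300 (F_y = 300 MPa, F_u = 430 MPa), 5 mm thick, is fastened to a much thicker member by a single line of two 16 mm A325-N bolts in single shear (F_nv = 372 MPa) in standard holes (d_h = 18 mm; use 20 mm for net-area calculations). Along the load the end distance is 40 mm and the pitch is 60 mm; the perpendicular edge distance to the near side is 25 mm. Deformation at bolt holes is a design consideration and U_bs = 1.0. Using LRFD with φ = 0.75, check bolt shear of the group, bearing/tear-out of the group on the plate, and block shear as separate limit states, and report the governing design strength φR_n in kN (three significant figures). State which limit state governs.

Bolt shear: A_b = π·16²/4 = 201.1 mm²; R_n = 372 × 201.1 × 2 × 1 / 1000 = 149.6 kN → 0.75 × 149.6 = 112 kN.
Bearing: edge l_c = 31, r_n = 79.98 kN; interior l_c = 42, r_n = 82.56 kN; R_n = 79.98 + 1·82.56 = 162.5 kN → 122 kN.
Block shear: A_gv = 500, A_nv = 350, A_nt = 75 mm²; R_n = min(0.6F_uA_nv, 0.6F_yA_gv) + U_bs·F_u·A_nt = 122.2 kN → 91.7 kN.
Block shear governs: 91.7 kN.

91.7 kN (block shear governs)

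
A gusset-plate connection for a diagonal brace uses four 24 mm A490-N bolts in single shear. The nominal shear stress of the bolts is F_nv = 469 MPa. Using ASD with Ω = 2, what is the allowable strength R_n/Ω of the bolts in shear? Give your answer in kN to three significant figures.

A_b = π × 24² / 4 = 452.4 mm².
R_n = F_nv · A_b · n · n_s = 469 × 452.4 × 4 × 1 / 1000 = 848.7 kN.
Allowable strength R_n/Ω = 848.7 / 2 = 424 kN.

424 kN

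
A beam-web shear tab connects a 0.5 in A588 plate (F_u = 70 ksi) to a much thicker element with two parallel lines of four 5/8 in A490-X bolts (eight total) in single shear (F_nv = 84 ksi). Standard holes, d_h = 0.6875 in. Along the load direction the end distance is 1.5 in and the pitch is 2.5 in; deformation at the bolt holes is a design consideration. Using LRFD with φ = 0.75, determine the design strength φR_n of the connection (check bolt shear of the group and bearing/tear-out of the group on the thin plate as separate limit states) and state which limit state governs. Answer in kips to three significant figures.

155 kips (bolt shear governs)

Bolt shear: A_b = π·0.625²/4 = 0.3068 in²; R_n = 84 × 0.3068 × 8 × 1 = 206.2 kips → 0.75 × 206.2 = 155 kips.
Bearing (1.2 l_c t F_u ≤ 2.4 d t F_u): upper limit = 2.4·0.625·0.5·70 = 52.5 kips.
  Edge l_c = 1.5 − 0.6875/2 = 1.156 → r_n = 48.56 kips; interior l_c = 2.5 − 0.6875 = 1.812 → r_n = 52.5 kips.
  R_n,bearing = 2·48.56 + 6·52.5 = 412.1 kips → 0.75 × 412.1 = 309 kips.
Bolt shear governs: 155 kips.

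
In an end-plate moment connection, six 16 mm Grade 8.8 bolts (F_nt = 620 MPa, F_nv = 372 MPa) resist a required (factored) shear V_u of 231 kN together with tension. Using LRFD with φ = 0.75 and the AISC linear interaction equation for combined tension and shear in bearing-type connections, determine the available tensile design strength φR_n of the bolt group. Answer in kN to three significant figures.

A_b = π·16²/4 = 201.1 mm²; f_rv = 231 × 1000 / (6 × 201.1) = 191.5 MPa.
F'_nt = 1.3 F_nt − (F_nt / φF_nv) f_rv = 1.3·620 − (620/(0.75·372))·191.5 = 380.5 MPa, capped at F_nt → F'_nt = 380.5 MPa.
R_n = F'_nt · A_b · n = 380.5 × 201.1 × 6 / 1000 = 459 kN.
Design strength φR_n = 0.75 × 459 = 344 kN.

344 kN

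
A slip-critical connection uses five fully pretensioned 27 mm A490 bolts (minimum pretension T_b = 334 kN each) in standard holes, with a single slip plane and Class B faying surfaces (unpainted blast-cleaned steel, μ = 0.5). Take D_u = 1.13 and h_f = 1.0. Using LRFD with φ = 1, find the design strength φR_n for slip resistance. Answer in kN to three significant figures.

944 kN

R_n = μ · D_u · h_f · T_b · n_s · n_b = 0.5 × 1.13 × 1.0 × 334 × 1 × 5 = 943.5 kN.
Design strength φR_n = 1 × 943.5 = 944 kN.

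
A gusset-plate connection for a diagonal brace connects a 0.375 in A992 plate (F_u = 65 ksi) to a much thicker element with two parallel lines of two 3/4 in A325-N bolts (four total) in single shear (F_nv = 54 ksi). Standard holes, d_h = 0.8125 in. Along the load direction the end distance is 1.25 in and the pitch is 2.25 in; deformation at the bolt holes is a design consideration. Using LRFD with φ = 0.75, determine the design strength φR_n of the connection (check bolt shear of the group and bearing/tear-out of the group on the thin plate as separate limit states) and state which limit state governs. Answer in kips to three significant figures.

71.6 kips (bolt shear governs)

Bolt shear: A_b = π·0.75²/4 = 0.4418 in²; R_n = 54 × 0.4418 × 4 × 1 = 95.43 kips → 0.75 × 95.43 = 71.6 kips.
Bearing (1.2 l_c t F_u ≤ 2.4 d t F_u): upper limit = 2.4·0.75·0.375·65 = 43.87 kips.
  Edge l_c = 1.25 − 0.8125/2 = 0.8438 → r_n = 24.68 kips; interior l_c = 2.25 − 0.8125 = 1.438 → r_n = 42.05 kips.
  R_n,bearing = 2·24.68 + 2·42.05 = 133.5 kips → 0.75 × 133.5 = 100 kips.
Bolt shear governs: 71.6 kips.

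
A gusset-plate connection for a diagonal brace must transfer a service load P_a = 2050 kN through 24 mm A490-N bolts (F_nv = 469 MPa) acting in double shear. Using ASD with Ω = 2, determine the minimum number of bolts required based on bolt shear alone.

10 bolts

A_b = π·24²/4 = 452.4 mm².
Per-bolt allowable strength R_n/Ω = 469 × 452.4 × 2 / 1000 / 2 = 212.2 kN.
n ≥ 2050 / 212.2 = 9.662 → use 10 bolts.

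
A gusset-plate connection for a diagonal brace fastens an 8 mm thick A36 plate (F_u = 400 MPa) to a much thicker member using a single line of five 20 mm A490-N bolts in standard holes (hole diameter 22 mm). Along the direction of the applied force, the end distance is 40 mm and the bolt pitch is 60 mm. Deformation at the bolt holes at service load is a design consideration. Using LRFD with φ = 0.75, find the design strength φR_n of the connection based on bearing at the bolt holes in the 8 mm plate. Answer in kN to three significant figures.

Per bolt r_n = 1.2 l_c t F_u ≤ 2.4 d t F_u; upper limit = 2.4 × 20 × 8 × 400 / 1000 = 153.6 kN.
Edge bolt: l_c = 40 − 22/2 = 29 mm → 1.2 × 29 × 8 × 400 / 1000 = 111.4 → r_n = 111.4 kN.
Interior bolts: l_c = 60 − 22 = 38 mm → 1.2 × 38 × 8 × 400 / 1000 = 145.9 → r_n = 145.9 kN.
R_n = 1 × 111.4 + 4 × 145.9 = 695 kN.
Design strength φR_n = 0.75 × 695 = 521 kN.

521 kN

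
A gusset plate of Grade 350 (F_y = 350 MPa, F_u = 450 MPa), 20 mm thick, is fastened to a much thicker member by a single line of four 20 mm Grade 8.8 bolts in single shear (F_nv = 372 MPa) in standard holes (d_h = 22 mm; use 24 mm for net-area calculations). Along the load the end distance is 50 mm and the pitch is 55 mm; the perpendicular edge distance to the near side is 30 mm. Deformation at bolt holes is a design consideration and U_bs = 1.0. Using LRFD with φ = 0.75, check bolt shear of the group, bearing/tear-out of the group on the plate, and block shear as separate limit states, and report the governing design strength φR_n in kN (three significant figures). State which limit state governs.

Bolt shear: A_b = π·20²/4 = 314.2 mm²; R_n = 372 × 314.2 × 4 × 1 / 1000 = 467.5 kN → 0.75 × 467.5 = 351 kN.
Bearing: edge l_c = 39, r_n = 421.2 kN; interior l_c = 33, r_n = 356.4 kN; R_n = 421.2 + 3·356.4 = 1490 kN → 1120 kN.
Block shear: A_gv = 4300, A_nv = 2620, A_nt = 360 mm²; R_n = min(0.6F_uA_nv, 0.6F_yA_gv) + U_bs·F_u·A_nt = 869.4 kN → 652 kN.
Bolt shear governs: 351 kN.

351 kN (bolt shear governs)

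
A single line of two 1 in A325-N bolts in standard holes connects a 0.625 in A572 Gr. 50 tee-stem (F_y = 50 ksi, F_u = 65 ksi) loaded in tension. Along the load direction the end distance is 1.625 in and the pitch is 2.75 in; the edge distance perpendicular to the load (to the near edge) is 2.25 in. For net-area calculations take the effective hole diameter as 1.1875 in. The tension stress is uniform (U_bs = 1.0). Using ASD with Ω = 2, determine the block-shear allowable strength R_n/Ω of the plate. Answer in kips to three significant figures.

65.3 kips

Shear plane L_v = 1.625 + 1·2.75 = 4.375 in; A_gv = 4.375 × 0.625 = 2.734 in².
A_nv = (4.375 − 1.5·1.1875) × 0.625 = 1.621 in².
A_nt = (2.25 − 0.5·1.1875) × 0.625 = 1.035 in².
0.6 F_u A_nv = 63.22 kips; 0.6 F_y A_gv = 82.03 kips → shear rupture governs the shear term.
R_n = 63.22 + 1.0 × 65 × 1.035 = 130.5 kips.
Allowable strength R_n/Ω = 130.5 / 2 = 65.3 kips.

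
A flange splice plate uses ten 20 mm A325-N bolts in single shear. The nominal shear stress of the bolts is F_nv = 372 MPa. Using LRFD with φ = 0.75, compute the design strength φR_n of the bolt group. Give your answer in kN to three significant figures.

A_b = π × 20² / 4 = 314.2 mm².
R_n = F_nv · A_b · n · n_s = 372 × 314.2 × 10 × 1 / 1000 = 1169 kN.
Design strength φR_n = 0.75 × 1169 = 877 kN.

877 kN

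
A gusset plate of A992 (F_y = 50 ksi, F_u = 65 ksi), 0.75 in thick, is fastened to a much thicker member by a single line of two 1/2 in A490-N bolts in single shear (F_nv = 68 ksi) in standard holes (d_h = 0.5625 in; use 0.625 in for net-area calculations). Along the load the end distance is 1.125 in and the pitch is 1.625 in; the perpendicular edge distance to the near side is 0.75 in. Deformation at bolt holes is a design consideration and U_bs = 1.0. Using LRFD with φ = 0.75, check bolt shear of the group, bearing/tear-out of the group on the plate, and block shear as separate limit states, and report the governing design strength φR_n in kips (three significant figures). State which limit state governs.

Bolt shear: A_b = π·0.5²/4 = 0.1963 in²; R_n = 68 × 0.1963 × 2 × 1 = 26.7 kips → 0.75 × 26.7 = 20 kips.
Bearing: edge l_c = 0.8438, r_n = 49.36 kips; interior l_c = 1.062, r_n = 58.5 kips; R_n = 49.36 + 1·58.5 = 107.9 kips → 80.9 kips.
Block shear: A_gv = 2.062, A_nv = 1.359, A_nt = 0.3281 in²; R_n = min(0.6F_uA_nv, 0.6F_yA_gv) + U_bs·F_u·A_nt = 74.34 kips → 55.8 kips.
Bolt shear governs: 20 kips.

20 kips (bolt shear governs)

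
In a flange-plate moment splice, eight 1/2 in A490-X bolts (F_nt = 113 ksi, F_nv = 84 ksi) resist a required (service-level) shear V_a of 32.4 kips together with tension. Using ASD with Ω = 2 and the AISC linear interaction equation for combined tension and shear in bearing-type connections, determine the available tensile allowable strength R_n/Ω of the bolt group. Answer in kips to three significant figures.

71.8 kips

A_b = π·0.5²/4 = 0.1963 in²; f_rv = 32.4 / (8 × 0.1963) = 20.63 ksi.
F'_nt = 1.3 F_nt − (Ω F_nt / F_nv) f_rv = 1.3·113 − (2·113/84)·20.63 = 91.4 ksi, capped at F_nt → F'_nt = 91.4 ksi.
R_n = F'_nt · A_b · n = 91.4 × 0.1963 × 8 = 143.6 kips.
Allowable strength R_n/Ω = 143.6 / 2 = 71.8 kips.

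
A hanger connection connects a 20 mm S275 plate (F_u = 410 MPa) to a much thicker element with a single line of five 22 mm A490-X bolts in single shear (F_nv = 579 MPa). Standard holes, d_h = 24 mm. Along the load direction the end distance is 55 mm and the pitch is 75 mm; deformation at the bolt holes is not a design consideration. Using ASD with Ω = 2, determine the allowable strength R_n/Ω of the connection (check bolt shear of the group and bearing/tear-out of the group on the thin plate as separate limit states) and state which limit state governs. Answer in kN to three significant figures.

550 kN (bolt shear governs)

Bolt shear: A_b = π·22²/4 = 380.1 mm²; R_n = 579 × 380.1 × 5 × 1 / 1000 = 1100 kN → 1100 / 2 = 550 kN.
Bearing (1.5 l_c t F_u ≤ 3.0 d t F_u): upper limit = 3.0·22·20·410 / 1000 = 541.2 kN.
  Edge l_c = 55 − 24/2 = 43 → r_n = 528.9 kN; interior l_c = 75 − 24 = 51 → r_n = 541.2 kN.
  R_n,bearing = 1·528.9 + 4·541.2 = 2694 kN → 2694 / 2 = 1350 kN.
Bolt shear governs: 550 kN.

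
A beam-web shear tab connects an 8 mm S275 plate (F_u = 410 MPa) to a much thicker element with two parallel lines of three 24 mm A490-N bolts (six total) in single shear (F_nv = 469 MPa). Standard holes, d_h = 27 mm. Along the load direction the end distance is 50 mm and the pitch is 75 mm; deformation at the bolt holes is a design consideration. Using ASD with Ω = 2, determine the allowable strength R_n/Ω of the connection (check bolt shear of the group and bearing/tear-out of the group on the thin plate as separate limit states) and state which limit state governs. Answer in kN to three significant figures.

522 kN (bearing governs)

Bolt shear: A_b = π·24²/4 = 452.4 mm²; R_n = 469 × 452.4 × 6 × 1 / 1000 = 1273 kN → 1273 / 2 = 637 kN.
Bearing (1.2 l_c t F_u ≤ 2.4 d t F_u): upper limit = 2.4·24·8·410 / 1000 = 188.9 kN.
  Edge l_c = 50 − 27/2 = 36.5 → r_n = 143.7 kN; interior l_c = 75 − 27 = 48 → r_n = 188.9 kN.
  R_n,bearing = 2·143.7 + 4·188.9 = 1043 kN → 1043 / 2 = 522 kN.
Bearing governs: 522 kN.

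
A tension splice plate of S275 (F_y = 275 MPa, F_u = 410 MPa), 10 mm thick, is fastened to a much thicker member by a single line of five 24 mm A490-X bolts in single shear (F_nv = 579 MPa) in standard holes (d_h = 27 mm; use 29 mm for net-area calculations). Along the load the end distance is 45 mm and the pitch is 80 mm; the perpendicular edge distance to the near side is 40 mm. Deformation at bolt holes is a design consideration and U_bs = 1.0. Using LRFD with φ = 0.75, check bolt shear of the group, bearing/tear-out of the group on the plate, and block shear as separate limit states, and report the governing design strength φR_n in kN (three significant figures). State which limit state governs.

511 kN (block shear governs)

Bolt shear: A_b = π·24²/4 = 452.4 mm²; R_n = 579 × 452.4 × 5 × 1 / 1000 = 1310 kN → 0.75 × 1310 = 982 kN.
Bearing: edge l_c = 31.5, r_n = 155 kN; interior l_c = 53, r_n = 236.2 kN; R_n = 155 + 4·236.2 = 1100 kN → 825 kN.
Block shear: A_gv = 3650, A_nv = 2345, A_nt = 255 mm²; R_n = min(0.6F_uA_nv, 0.6F_yA_gv) + U_bs·F_u·A_nt = 681.4 kN → 511 kN.
Block shear governs: 511 kN.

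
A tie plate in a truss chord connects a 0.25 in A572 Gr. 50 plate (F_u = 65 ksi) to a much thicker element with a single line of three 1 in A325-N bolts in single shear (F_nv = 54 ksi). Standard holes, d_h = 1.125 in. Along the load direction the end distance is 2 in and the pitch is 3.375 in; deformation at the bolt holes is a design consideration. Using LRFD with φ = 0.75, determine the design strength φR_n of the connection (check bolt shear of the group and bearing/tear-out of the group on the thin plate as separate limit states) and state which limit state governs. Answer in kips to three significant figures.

79.5 kips (bearing governs)

Bolt shear: A_b = π·1²/4 = 0.7854 in²; R_n = 54 × 0.7854 × 3 × 1 = 127.2 kips → 0.75 × 127.2 = 95.4 kips.
Bearing (1.2 l_c t F_u ≤ 2.4 d t F_u): upper limit = 2.4·1·0.25·65 = 39 kips.
  Edge l_c = 2 − 1.125/2 = 1.438 → r_n = 28.03 kips; interior l_c = 3.375 − 1.125 = 2.25 → r_n = 39 kips.
  R_n,bearing = 1·28.03 + 2·39 = 106 kips → 0.75 × 106 = 79.5 kips.
Bearing governs: 79.5 kips.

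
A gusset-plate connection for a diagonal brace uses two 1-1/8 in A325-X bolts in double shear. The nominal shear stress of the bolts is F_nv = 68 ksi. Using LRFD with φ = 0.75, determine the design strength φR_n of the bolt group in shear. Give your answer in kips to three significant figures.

A_b = π × 1.125² / 4 = 0.994 in².
R_n = F_nv · A_b · n · n_s = 68 × 0.994 × 2 × 2 = 270.4 kips.
Design strength φR_n = 0.75 × 270.4 = 203 kips.

203 kips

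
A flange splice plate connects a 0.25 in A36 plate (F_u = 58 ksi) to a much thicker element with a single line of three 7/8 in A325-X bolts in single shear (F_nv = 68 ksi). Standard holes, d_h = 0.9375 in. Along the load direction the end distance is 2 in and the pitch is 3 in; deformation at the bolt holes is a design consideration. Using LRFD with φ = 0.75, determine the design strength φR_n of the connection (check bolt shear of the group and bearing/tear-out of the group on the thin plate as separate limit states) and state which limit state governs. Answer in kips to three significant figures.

Bolt shear: A_b = π·0.875²/4 = 0.6013 in²; R_n = 68 × 0.6013 × 3 × 1 = 122.7 kips → 0.75 × 122.7 = 92 kips.
Bearing (1.2 l_c t F_u ≤ 2.4 d t F_u): upper limit = 2.4·0.875·0.25·58 = 30.45 kips.
  Edge l_c = 2 − 0.9375/2 = 1.531 → r_n = 26.64 kips; interior l_c = 3 − 0.9375 = 2.062 → r_n = 30.45 kips.
  R_n,bearing = 1·26.64 + 2·30.45 = 87.54 kips → 0.75 × 87.54 = 65.7 kips.
Bearing governs: 65.7 kips.

65.7 kips (bearing governs)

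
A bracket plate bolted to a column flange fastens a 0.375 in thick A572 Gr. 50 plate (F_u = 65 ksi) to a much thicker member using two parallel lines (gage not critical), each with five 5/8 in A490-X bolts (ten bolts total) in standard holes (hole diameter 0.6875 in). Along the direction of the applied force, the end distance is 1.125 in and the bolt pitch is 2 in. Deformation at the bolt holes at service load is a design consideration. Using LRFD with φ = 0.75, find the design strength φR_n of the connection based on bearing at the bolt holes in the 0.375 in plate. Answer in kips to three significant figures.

Per bolt r_n = 1.2 l_c t F_u ≤ 2.4 d t F_u; upper limit = 2.4 × 0.625 × 0.375 × 65 = 36.56 kips.
Edge bolt: l_c = 1.125 − 0.6875/2 = 0.7812 in → 1.2 × 0.7812 × 0.375 × 65 = 22.85 → r_n = 22.85 kips.
Interior bolts: l_c = 2 − 0.6875 = 1.312 in → 1.2 × 1.312 × 0.375 × 65 = 38.39 → r_n = 36.56 kips.
R_n = 2 × 22.85 + 8 × 36.56 = 338.2 kips.
Design strength φR_n = 0.75 × 338.2 = 254 kips.

254 kips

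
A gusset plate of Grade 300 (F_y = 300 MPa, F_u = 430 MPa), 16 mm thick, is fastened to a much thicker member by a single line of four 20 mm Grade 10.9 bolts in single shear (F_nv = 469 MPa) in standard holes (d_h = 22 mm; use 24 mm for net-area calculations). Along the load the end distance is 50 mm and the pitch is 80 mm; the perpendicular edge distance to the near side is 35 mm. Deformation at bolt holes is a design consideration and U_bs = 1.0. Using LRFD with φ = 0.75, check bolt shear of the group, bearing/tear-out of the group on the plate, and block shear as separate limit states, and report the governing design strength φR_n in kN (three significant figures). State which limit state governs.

442 kN (bolt shear governs)

Bolt shear: A_b = π·20²/4 = 314.2 mm²; R_n = 469 × 314.2 × 4 × 1 / 1000 = 589.4 kN → 0.75 × 589.4 = 442 kN.
Bearing: edge l_c = 39, r_n = 322 kN; interior l_c = 58, r_n = 330.2 kN; R_n = 322 + 3·330.2 = 1313 kN → 985 kN.
Block shear: A_gv = 4640, A_nv = 3296, A_nt = 368 mm²; R_n = min(0.6F_uA_nv, 0.6F_yA_gv) + U_bs·F_u·A_nt = 993.4 kN → 745 kN.
Bolt shear governs: 442 kN.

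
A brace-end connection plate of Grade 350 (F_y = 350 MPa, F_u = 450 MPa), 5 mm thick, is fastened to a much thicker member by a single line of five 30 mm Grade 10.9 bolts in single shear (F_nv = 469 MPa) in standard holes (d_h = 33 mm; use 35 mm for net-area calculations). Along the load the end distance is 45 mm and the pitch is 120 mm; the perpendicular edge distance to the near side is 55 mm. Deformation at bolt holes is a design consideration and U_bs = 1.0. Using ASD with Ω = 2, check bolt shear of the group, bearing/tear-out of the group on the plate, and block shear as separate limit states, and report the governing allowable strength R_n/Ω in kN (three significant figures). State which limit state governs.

290 kN (block shear governs)

Bolt shear: A_b = π·30²/4 = 706.9 mm²; R_n = 469 × 706.9 × 5 × 1 / 1000 = 1658 kN → 1658 / 2 = 829 kN.
Bearing: edge l_c = 28.5, r_n = 76.95 kN; interior l_c = 87, r_n = 162 kN; R_n = 76.95 + 4·162 = 725 kN → 362 kN.
Block shear: A_gv = 2625, A_nv = 1838, A_nt = 187.5 mm²; R_n = min(0.6F_uA_nv, 0.6F_yA_gv) + U_bs·F_u·A_nt = 580.5 kN → 290 kN.
Block shear governs: 290 kN.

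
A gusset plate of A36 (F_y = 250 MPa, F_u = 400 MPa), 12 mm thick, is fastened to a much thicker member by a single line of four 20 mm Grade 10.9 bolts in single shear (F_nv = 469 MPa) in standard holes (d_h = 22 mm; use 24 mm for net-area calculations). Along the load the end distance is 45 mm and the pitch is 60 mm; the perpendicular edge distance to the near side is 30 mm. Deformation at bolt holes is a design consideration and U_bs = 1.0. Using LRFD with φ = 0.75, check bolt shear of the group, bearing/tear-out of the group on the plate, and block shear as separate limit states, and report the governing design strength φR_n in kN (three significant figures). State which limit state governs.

Bolt shear: A_b = π·20²/4 = 314.2 mm²; R_n = 469 × 314.2 × 4 × 1 / 1000 = 589.4 kN → 0.75 × 589.4 = 442 kN.
Bearing: edge l_c = 34, r_n = 195.8 kN; interior l_c = 38, r_n = 218.9 kN; R_n = 195.8 + 3·218.9 = 852.5 kN → 639 kN.
Block shear: A_gv = 2700, A_nv = 1692, A_nt = 216 mm²; R_n = min(0.6F_uA_nv, 0.6F_yA_gv) + U_bs·F_u·A_nt = 491.4 kN → 369 kN.
Block shear governs: 369 kN.

369 kN (block shear governs)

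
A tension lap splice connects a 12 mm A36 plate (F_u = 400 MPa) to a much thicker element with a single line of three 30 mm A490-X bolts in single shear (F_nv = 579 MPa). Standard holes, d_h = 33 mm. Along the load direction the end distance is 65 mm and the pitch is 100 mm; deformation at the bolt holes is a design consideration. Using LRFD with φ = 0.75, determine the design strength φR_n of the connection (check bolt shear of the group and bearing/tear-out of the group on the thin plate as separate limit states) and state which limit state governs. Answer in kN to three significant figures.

728 kN (bearing governs)

Bolt shear: A_b = π·30²/4 = 706.9 mm²; R_n = 579 × 706.9 × 3 × 1 / 1000 = 1228 kN → 0.75 × 1228 = 921 kN.
Bearing (1.2 l_c t F_u ≤ 2.4 d t F_u): upper limit = 2.4·30·12·400 / 1000 = 345.6 kN.
  Edge l_c = 65 − 33/2 = 48.5 → r_n = 279.4 kN; interior l_c = 100 − 33 = 67 → r_n = 345.6 kN.
  R_n,bearing = 1·279.4 + 2·345.6 = 970.6 kN → 0.75 × 970.6 = 728 kN.
Bearing governs: 728 kN.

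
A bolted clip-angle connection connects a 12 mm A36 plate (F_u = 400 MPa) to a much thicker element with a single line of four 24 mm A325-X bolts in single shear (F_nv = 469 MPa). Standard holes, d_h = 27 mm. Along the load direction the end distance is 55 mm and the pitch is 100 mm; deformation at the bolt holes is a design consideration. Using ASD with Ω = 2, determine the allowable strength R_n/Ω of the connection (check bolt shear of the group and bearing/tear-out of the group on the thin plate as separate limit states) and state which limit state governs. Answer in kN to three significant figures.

Bolt shear: A_b = π·24²/4 = 452.4 mm²; R_n = 469 × 452.4 × 4 × 1 / 1000 = 848.7 kN → 848.7 / 2 = 424 kN.
Bearing (1.2 l_c t F_u ≤ 2.4 d t F_u): upper limit = 2.4·24·12·400 / 1000 = 276.5 kN.
  Edge l_c = 55 − 27/2 = 41.5 → r_n = 239 kN; interior l_c = 100 − 27 = 73 → r_n = 276.5 kN.
  R_n,bearing = 1·239 + 3·276.5 = 1068 kN → 1068 / 2 = 534 kN.
Bolt shear governs: 424 kN.

424 kN (bolt shear governs)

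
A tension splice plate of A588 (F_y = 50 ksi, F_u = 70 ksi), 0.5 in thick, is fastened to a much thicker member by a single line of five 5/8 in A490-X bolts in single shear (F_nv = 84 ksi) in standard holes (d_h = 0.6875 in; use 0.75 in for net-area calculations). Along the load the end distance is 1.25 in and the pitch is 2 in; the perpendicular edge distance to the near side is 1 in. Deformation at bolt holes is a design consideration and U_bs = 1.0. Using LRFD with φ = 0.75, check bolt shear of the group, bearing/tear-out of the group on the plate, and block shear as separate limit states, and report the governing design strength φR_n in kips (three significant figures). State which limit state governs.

Bolt shear: A_b = π·0.625²/4 = 0.3068 in²; R_n = 84 × 0.3068 × 5 × 1 = 128.9 kips → 0.75 × 128.9 = 96.6 kips.
Bearing: edge l_c = 0.9062, r_n = 38.06 kips; interior l_c = 1.312, r_n = 52.5 kips; R_n = 38.06 + 4·52.5 = 248.1 kips → 186 kips.
Block shear: A_gv = 4.625, A_nv = 2.938, A_nt = 0.3125 in²; R_n = min(0.6F_uA_nv, 0.6F_yA_gv) + U_bs·F_u·A_nt = 145.2 kips → 109 kips.
Bolt shear governs: 96.6 kips.

96.6 kips (bolt shear governs)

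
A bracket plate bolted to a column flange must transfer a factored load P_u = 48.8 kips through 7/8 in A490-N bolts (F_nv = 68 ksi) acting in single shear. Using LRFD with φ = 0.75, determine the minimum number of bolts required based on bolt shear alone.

A_b = π·0.875²/4 = 0.6013 in².
Per-bolt design strength φR_n = 0.75 × 68 × 0.6013 × 1 = 30.67 kips.
n ≥ 48.8 / 30.67 = 1.591 → use 2 bolts.

2 bolts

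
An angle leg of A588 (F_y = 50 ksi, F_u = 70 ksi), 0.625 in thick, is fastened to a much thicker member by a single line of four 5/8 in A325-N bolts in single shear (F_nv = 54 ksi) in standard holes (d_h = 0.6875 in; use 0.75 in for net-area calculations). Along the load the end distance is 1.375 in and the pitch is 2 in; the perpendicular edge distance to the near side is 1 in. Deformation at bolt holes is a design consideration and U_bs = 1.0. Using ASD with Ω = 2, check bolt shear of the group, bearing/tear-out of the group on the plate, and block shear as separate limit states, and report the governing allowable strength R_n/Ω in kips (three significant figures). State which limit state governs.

33.1 kips (bolt shear governs)

Bolt shear: A_b = π·0.625²/4 = 0.3068 in²; R_n = 54 × 0.3068 × 4 × 1 = 66.27 kips → 66.27 / 2 = 33.1 kips.
Bearing: edge l_c = 1.031, r_n = 54.14 kips; interior l_c = 1.312, r_n = 65.62 kips; R_n = 54.14 + 3·65.62 = 251 kips → 126 kips.
Block shear: A_gv = 4.609, A_nv = 2.969, A_nt = 0.3906 in²; R_n = min(0.6F_uA_nv, 0.6F_yA_gv) + U_bs·F_u·A_nt = 152 kips → 76 kips.
Bolt shear governs: 33.1 kips.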